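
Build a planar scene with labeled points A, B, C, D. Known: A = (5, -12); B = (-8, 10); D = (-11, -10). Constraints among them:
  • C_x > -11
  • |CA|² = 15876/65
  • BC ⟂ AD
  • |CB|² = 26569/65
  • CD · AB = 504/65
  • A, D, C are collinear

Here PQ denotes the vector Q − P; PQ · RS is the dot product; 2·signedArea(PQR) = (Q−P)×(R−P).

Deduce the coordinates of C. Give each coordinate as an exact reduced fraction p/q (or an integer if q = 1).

C = (-683/65, -654/65)

1. C_x = -683/65  [A, D, C are collinear ∩ BC ⟂ AD]
2. C_y = -654/65  [A, D, C are collinear ∩ BC ⟂ AD]
   → C = (-683/65, -654/65)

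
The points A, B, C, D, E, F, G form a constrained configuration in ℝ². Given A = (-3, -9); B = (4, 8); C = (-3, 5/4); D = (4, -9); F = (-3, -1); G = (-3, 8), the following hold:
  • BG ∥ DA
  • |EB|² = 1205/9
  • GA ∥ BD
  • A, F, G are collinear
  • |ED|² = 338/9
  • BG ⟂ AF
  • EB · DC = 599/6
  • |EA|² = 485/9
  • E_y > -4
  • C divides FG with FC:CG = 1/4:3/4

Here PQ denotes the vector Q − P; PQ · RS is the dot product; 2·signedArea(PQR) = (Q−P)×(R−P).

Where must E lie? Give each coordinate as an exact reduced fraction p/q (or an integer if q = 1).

1. E_x = 5/3  [line 7·x + -41/4·y + -275/6 = 0 ∩ |ED|² = 338/9]
2. E_y = -10/3  [line 7·x + -41/4·y + -275/6 = 0 ∩ |ED|² = 338/9]
   → E = (5/3, -10/3)

E = (5/3, -10/3)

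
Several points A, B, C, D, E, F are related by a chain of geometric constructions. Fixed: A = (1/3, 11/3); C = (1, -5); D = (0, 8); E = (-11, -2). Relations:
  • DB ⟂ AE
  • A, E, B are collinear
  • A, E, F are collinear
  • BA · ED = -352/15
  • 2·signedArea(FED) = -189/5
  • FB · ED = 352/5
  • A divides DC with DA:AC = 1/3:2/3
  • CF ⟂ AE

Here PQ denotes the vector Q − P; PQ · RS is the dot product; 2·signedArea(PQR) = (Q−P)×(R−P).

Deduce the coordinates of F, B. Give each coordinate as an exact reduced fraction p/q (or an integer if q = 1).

B = (9/5, 22/5)
F = (-13/5, 11/5)

1. F_x = -13/5  [A, E, F are collinear ∩ CF ⟂ AE]
2. F_y = 11/5  [A, E, F are collinear ∩ CF ⟂ AE]
   → F = (-13/5, 11/5)
3. B_x = 9/5  [A, E, B are collinear ∩ DB ⟂ AE]
4. B_y = 22/5  [A, E, B are collinear ∩ DB ⟂ AE]
   → B = (9/5, 22/5)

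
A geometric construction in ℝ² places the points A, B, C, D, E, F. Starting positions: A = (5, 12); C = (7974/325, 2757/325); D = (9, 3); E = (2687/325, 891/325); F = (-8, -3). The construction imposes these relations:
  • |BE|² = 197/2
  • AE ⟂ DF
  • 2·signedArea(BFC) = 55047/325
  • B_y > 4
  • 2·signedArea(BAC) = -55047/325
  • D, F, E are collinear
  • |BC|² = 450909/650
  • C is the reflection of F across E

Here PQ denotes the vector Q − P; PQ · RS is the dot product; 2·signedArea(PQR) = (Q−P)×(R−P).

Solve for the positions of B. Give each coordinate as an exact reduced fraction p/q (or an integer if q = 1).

B = (-3/2, 9/2)

1. B_x = -3/2  [2·signedArea(BFC) = 55047/325 ∩ 2·signedArea(BAC) = -55047/325]
2. B_y = 9/2  [2·signedArea(BFC) = 55047/325 ∩ 2·signedArea(BAC) = -55047/325]
   → B = (-3/2, 9/2)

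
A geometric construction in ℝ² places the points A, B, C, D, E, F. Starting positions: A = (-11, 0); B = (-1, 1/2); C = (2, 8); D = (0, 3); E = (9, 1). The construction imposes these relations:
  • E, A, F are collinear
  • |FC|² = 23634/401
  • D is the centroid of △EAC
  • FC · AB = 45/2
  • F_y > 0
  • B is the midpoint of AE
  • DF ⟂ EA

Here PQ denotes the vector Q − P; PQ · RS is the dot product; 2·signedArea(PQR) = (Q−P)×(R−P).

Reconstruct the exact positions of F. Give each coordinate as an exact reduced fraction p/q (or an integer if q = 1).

1. F_x = 49/401  [E, A, F are collinear ∩ DF ⟂ EA]
2. F_y = 223/401  [E, A, F are collinear ∩ DF ⟂ EA]
   → F = (49/401, 223/401)

F = (49/401, 223/401)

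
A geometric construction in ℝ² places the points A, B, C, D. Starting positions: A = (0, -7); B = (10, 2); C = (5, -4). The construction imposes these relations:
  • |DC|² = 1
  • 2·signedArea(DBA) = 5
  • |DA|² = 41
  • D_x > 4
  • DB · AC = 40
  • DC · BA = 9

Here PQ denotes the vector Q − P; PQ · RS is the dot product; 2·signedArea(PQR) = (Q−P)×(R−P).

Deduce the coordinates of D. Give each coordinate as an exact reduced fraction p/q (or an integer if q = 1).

1. D_x = 5  [DC · BA = 9 ∩ DB · AC = 40]
2. D_y = -3  [DC · BA = 9 ∩ DB · AC = 40]
   → D = (5, -3)

D = (5, -3)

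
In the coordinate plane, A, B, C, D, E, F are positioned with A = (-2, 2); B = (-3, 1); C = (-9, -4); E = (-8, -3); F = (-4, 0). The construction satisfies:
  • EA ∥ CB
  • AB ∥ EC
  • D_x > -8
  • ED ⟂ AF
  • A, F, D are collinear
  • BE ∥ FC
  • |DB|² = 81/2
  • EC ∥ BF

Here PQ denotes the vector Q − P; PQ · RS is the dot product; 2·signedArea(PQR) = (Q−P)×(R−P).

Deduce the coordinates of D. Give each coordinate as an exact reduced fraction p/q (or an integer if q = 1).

D = (-15/2, -7/2)

1. D_x = -15/2  [A, F, D are collinear ∩ ED ⟂ AF]
2. D_y = -7/2  [A, F, D are collinear ∩ ED ⟂ AF]
   → D = (-15/2, -7/2)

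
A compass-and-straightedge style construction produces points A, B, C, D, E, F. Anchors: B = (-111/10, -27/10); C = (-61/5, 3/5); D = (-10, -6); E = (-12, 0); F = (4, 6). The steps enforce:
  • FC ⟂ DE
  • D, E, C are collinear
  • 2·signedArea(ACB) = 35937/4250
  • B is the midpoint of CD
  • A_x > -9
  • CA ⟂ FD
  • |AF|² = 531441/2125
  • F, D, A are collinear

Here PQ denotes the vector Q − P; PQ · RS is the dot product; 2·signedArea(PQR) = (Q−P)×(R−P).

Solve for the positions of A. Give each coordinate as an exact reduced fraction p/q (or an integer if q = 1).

A = (-3403/425, -1824/425)

1. A_x = -3403/425  [F, D, A are collinear ∩ CA ⟂ FD]
2. A_y = -1824/425  [F, D, A are collinear ∩ CA ⟂ FD]
   → A = (-3403/425, -1824/425)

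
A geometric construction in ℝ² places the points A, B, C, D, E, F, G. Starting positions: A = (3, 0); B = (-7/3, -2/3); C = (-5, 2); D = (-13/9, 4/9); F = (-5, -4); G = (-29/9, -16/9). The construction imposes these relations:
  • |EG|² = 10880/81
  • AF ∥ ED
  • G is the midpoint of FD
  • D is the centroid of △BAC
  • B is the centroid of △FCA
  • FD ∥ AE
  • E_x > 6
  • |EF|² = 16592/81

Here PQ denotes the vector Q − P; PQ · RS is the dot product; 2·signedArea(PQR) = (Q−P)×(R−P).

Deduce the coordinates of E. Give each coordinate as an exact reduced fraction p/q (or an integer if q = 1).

1. E_x = 59/9  [AF ∥ ED ∩ FD ∥ AE]
2. E_y = 40/9  [AF ∥ ED ∩ FD ∥ AE]
   → E = (59/9, 40/9)

E = (59/9, 40/9)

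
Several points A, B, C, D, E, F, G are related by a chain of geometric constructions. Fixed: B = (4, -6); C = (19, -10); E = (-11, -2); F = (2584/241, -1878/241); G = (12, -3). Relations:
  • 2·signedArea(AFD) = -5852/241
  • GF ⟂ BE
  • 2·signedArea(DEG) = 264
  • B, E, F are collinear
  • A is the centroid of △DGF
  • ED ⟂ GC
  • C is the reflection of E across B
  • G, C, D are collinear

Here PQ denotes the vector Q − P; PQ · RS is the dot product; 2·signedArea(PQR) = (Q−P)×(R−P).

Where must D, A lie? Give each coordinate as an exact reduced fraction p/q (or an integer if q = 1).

1. D_x = 0  [G, C, D are collinear ∩ ED ⟂ GC]
2. D_y = 9  [G, C, D are collinear ∩ ED ⟂ GC]
   → D = (0, 9)
3. A_x = 5476/723  [A is the centroid of △DGF]
4. A_y = -144/241  [A is the centroid of △DGF]
   → A = (5476/723, -144/241)

A = (5476/723, -144/241)
D = (0, 9)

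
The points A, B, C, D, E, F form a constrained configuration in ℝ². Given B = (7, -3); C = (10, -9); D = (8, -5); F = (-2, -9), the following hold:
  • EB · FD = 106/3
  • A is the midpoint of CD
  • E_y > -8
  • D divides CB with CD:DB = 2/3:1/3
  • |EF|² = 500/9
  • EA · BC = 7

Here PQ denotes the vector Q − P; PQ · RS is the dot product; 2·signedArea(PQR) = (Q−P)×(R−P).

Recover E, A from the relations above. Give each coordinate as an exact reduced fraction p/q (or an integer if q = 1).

1. A_x = 9  [A is the midpoint of CD]
2. A_y = -7  [A is the midpoint of CD]
   → A = (9, -7)
3. E_x = 16/3  [EB · FD = 106/3 ∩ EA · BC = 7]
4. E_y = -23/3  [EB · FD = 106/3 ∩ EA · BC = 7]
   → E = (16/3, -23/3)

A = (9, -7)
E = (16/3, -23/3)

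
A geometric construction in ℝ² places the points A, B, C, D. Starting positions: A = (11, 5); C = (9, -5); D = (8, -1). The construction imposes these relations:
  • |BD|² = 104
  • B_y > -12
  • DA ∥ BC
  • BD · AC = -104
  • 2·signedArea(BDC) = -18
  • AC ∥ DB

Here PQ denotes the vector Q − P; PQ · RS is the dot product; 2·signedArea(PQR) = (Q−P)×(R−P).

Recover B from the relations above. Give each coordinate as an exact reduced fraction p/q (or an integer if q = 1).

B = (6, -11)

1. B_x = 6  [DA ∥ BC ∩ AC ∥ DB]
2. B_y = -11  [DA ∥ BC ∩ AC ∥ DB]
   → B = (6, -11)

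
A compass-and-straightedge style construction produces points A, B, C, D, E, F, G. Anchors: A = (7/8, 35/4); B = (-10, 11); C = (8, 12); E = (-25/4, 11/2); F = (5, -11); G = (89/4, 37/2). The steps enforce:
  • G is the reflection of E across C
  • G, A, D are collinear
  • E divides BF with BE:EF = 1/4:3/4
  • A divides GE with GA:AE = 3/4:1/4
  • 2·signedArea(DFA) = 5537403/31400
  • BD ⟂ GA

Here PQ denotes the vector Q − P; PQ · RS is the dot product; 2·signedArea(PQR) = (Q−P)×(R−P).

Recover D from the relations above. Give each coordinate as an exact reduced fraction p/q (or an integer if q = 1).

D = (-28564/3925, 19748/3925)

1. D_x = -28564/3925  [G, A, D are collinear ∩ BD ⟂ GA]
2. D_y = 19748/3925  [G, A, D are collinear ∩ BD ⟂ GA]
   → D = (-28564/3925, 19748/3925)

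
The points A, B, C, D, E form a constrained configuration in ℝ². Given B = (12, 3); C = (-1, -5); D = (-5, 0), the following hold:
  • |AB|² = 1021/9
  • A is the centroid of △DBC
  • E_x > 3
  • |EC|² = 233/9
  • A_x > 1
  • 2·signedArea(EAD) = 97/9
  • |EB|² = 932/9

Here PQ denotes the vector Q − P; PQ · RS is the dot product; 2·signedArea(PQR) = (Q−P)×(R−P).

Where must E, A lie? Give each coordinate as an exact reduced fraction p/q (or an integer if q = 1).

A = (2, -2/3)
E = (10/3, -7/3)

1. A_x = 2  [A is the centroid of △DBC]
2. A_y = -2/3  [A is the centroid of △DBC]
   → A = (2, -2/3)
3. E_x = 10/3  [line -2/3·x + -7·y + -127/9 = 0 ∩ |EC|² = 233/9]
4. E_y = -7/3  [line -2/3·x + -7·y + -127/9 = 0 ∩ |EC|² = 233/9]
   → E = (10/3, -7/3)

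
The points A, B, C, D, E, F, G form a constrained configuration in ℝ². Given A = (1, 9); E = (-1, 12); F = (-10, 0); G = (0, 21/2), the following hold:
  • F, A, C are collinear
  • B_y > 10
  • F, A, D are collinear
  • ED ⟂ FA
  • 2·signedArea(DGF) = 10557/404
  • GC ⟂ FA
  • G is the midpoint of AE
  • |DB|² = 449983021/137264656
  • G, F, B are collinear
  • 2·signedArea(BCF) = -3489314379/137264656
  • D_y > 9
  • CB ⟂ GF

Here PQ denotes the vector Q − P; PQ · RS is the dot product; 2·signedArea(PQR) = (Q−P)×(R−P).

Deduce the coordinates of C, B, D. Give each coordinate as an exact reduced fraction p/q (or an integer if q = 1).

1. C_x = 459/404  [F, A, C are collinear ∩ GC ⟂ FA]
2. C_y = 3681/404  [F, A, C are collinear ∩ GC ⟂ FA]
   → C = (459/404, 3681/404)
3. B_x = -13005/84941  [G, F, B are collinear ∩ CB ⟂ GF]
4. B_y = 3512901/339764  [G, F, B are collinear ∩ CB ⟂ GF]
   → B = (-13005/84941, 3512901/339764)
5. D_x = 257/202  [F, A, D are collinear ∩ ED ⟂ FA]
6. D_y = 1863/202  [F, A, D are collinear ∩ ED ⟂ FA]
   → D = (257/202, 1863/202)

B = (-13005/84941, 3512901/339764)
C = (459/404, 3681/404)
D = (257/202, 1863/202)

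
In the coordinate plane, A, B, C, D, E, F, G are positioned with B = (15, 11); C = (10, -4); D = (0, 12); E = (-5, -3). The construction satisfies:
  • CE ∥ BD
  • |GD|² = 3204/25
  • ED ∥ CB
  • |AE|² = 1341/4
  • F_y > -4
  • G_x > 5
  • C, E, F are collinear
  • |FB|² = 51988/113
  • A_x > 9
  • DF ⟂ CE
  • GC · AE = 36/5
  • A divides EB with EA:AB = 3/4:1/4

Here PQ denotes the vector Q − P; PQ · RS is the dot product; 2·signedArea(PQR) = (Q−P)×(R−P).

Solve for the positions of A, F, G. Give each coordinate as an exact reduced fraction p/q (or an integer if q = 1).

1. A_x = 10  [A divides EB with EA:AB = 3/4:1/4]
2. A_y = 15/2  [A divides EB with EA:AB = 3/4:1/4]
   → A = (10, 15/2)
3. F_x = -115/113  [C, E, F are collinear ∩ DF ⟂ CE]
4. F_y = -369/113  [C, E, F are collinear ∩ DF ⟂ CE]
   → F = (-115/113, -369/113)
5. G_x = 6  [line 15·x + 21/2·y + -576/5 = 0 ∩ |GD|² = 3204/25]
6. G_y = 12/5  [line 15·x + 21/2·y + -576/5 = 0 ∩ |GD|² = 3204/25]
   → G = (6, 12/5)

A = (10, 15/2)
F = (-115/113, -369/113)
G = (6, 12/5)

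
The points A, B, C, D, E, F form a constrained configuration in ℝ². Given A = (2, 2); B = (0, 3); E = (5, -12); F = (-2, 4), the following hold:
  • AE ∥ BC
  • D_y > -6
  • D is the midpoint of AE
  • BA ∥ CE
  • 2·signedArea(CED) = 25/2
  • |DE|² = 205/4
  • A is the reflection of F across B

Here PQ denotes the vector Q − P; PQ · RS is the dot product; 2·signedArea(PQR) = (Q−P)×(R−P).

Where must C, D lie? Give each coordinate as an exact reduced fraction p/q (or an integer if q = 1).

C = (3, -11)
D = (7/2, -5)

1. C_x = 3  [BA ∥ CE ∩ AE ∥ BC]
2. C_y = -11  [BA ∥ CE ∩ AE ∥ BC]
   → C = (3, -11)
3. D_x = 7/2  [D is the midpoint of AE]
4. D_y = -5  [D is the midpoint of AE]
   → D = (7/2, -5)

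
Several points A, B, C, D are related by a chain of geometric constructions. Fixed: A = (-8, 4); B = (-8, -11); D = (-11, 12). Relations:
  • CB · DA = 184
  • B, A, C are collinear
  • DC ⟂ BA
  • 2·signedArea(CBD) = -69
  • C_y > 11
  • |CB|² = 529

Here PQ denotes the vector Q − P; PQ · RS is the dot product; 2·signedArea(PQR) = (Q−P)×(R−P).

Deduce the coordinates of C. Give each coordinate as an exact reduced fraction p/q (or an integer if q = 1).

1. C_x = -8  [B, A, C are collinear ∩ DC ⟂ BA]
2. C_y = 12  [B, A, C are collinear ∩ DC ⟂ BA]
   → C = (-8, 12)

C = (-8, 12)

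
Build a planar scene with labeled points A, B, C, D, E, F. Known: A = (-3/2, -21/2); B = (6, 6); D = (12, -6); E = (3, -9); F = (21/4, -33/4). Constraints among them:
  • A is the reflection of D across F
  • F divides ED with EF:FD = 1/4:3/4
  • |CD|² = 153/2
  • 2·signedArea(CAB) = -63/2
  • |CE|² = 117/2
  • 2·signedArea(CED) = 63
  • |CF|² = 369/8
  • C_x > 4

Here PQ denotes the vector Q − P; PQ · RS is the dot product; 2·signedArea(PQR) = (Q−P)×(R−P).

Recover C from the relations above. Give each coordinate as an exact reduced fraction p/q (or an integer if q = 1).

1. C_x = 9/2  [2·signedArea(CAB) = -63/2 ∩ 2·signedArea(CED) = 63]
2. C_y = -3/2  [2·signedArea(CAB) = -63/2 ∩ 2·signedArea(CED) = 63]
   → C = (9/2, -3/2)

C = (9/2, -3/2)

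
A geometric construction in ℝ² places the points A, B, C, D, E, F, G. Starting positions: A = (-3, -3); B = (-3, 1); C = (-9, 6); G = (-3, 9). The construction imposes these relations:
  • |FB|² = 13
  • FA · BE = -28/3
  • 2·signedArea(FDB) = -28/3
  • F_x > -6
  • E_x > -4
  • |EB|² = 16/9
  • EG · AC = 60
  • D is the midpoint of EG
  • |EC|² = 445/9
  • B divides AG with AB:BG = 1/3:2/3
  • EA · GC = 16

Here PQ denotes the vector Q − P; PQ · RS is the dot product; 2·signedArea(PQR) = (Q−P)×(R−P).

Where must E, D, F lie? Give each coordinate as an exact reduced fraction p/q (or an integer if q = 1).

1. E_x = -3  [EG · AC = 60 ∩ EA · GC = 16]
2. E_y = 7/3  [EG · AC = 60 ∩ EA · GC = 16]
   → E = (-3, 7/3)
3. D_x = -3  [D is the midpoint of EG]
4. D_y = 17/3  [D is the midpoint of EG]
   → D = (-3, 17/3)
5. F_x = -5  [FA · BE = -28/3 ∩ 2·signedArea(FDB) = -28/3]
6. F_y = 4  [FA · BE = -28/3 ∩ 2·signedArea(FDB) = -28/3]
   → F = (-5, 4)

D = (-3, 17/3)
E = (-3, 7/3)
F = (-5, 4)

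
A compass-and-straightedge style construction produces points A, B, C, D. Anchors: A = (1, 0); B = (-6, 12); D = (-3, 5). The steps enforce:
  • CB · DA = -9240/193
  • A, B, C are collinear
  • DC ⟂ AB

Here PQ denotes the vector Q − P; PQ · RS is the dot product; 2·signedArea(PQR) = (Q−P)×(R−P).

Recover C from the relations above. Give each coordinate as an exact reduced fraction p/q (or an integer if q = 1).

1. C_x = -423/193  [A, B, C are collinear ∩ DC ⟂ AB]
2. C_y = 1056/193  [A, B, C are collinear ∩ DC ⟂ AB]
   → C = (-423/193, 1056/193)

C = (-423/193, 1056/193)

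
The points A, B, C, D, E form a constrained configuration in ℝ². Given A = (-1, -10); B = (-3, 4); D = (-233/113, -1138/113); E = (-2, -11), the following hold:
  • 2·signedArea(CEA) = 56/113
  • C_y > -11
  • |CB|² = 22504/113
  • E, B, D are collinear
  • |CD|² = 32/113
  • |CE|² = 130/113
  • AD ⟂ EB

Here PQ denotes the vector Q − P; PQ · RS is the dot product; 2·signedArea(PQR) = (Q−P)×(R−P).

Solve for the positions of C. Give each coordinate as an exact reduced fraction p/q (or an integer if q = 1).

C = (-173/113, -1134/113)

1. C_x = -173/113  [line -1·x + 1·y + 961/113 = 0 ∩ |CE|² = 130/113]
2. C_y = -1134/113  [line -1·x + 1·y + 961/113 = 0 ∩ |CE|² = 130/113]
   → C = (-173/113, -1134/113)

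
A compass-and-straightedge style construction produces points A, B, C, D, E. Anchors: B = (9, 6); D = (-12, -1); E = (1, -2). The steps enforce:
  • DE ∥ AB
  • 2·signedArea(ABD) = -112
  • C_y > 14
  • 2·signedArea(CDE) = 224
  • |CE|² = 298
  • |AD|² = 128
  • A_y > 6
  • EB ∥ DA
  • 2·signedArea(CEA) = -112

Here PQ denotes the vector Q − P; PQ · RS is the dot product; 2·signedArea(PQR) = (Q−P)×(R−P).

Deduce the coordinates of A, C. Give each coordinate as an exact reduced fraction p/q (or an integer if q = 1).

A = (-4, 7)
C = (4, 15)

1. A_x = -4  [DE ∥ AB ∩ EB ∥ DA]
2. A_y = 7  [DE ∥ AB ∩ EB ∥ DA]
   → A = (-4, 7)
3. C_x = 4  [2·signedArea(CDE) = 224 ∩ 2·signedArea(CEA) = -112]
4. C_y = 15  [2·signedArea(CDE) = 224 ∩ 2·signedArea(CEA) = -112]
   → C = (4, 15)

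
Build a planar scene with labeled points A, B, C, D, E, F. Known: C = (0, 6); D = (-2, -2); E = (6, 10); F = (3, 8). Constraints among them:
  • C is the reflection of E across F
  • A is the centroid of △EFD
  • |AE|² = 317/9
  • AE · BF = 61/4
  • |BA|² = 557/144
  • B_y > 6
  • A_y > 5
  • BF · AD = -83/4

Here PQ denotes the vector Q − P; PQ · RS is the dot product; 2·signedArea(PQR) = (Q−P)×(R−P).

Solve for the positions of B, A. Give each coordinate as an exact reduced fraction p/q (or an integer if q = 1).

A = (7/3, 16/3)
B = (3/4, 13/2)

1. A_x = 7/3  [A is the centroid of △EFD]
2. A_y = 16/3  [A is the centroid of △EFD]
   → A = (7/3, 16/3)
3. B_x = 3/4  [BF · AD = -83/4 ∩ AE · BF = 61/4]
4. B_y = 13/2  [BF · AD = -83/4 ∩ AE · BF = 61/4]
   → B = (3/4, 13/2)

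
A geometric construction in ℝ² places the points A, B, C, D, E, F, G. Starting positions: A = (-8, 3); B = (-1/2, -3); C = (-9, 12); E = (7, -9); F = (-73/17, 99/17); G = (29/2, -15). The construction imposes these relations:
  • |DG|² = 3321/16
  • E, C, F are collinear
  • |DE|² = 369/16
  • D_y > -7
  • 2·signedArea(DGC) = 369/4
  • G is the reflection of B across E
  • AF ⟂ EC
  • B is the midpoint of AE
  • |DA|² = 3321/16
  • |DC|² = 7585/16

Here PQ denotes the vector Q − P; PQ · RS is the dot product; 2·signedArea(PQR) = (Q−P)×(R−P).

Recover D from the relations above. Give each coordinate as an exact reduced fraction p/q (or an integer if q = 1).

D = (13/4, -6)

1. D_x = 13/4  [line -27·x + -47/2·y + -213/4 = 0 ∩ |DG|² = 3321/16]
2. D_y = -6  [line -27·x + -47/2·y + -213/4 = 0 ∩ |DG|² = 3321/16]
   → D = (13/4, -6)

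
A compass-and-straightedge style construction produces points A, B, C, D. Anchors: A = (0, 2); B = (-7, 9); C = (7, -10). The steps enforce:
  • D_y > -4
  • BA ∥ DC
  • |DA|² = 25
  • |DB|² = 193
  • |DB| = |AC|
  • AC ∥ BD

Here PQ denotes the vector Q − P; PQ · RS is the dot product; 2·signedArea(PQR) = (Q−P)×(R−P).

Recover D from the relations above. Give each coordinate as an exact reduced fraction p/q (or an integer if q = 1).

D = (0, -3)

1. D_x = 0  [BA ∥ DC ∩ AC ∥ BD]
2. D_y = -3  [BA ∥ DC ∩ AC ∥ BD]
   → D = (0, -3)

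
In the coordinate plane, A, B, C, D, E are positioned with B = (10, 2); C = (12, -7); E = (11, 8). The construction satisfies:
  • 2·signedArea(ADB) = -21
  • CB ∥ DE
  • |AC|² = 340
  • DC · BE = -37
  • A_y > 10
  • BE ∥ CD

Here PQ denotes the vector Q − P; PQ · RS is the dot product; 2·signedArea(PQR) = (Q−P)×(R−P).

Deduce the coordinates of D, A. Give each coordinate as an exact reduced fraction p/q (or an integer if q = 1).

1. D_x = 13  [CB ∥ DE ∩ BE ∥ CD]
2. D_y = -1  [CB ∥ DE ∩ BE ∥ CD]
   → D = (13, -1)
3. A_x = 8  [line -3·x + -3·y + 57 = 0 ∩ |AC|² = 340]
4. A_y = 11  [line -3·x + -3·y + 57 = 0 ∩ |AC|² = 340]
   → A = (8, 11)

A = (8, 11)
D = (13, -1)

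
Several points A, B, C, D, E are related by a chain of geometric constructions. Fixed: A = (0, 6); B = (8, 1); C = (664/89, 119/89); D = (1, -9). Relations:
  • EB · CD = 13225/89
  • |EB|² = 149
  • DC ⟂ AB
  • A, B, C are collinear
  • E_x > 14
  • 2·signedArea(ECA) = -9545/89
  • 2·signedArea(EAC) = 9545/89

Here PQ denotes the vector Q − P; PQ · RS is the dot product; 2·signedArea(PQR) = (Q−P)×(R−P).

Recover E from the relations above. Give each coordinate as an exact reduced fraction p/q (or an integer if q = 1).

E = (15, 11)

1. E_x = 15  [line 575/89·x + 920/89·y + -18745/89 = 0 ∩ |EB|² = 149]
2. E_y = 11  [line 575/89·x + 920/89·y + -18745/89 = 0 ∩ |EB|² = 149]
   → E = (15, 11)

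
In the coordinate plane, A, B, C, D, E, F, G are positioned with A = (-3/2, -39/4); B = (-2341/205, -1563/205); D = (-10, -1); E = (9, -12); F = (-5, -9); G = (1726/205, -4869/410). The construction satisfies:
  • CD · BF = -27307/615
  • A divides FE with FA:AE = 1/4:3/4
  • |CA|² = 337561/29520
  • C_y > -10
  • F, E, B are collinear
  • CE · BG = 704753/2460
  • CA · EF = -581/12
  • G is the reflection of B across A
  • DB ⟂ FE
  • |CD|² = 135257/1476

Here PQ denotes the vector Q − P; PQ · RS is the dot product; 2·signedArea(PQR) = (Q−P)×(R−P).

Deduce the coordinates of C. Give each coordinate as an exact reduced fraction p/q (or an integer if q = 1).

1. C_x = -2956/615  [line -4067/205·x + 1743/410·y + -140021/2460 = 0 ∩ |CA|² = 337561/29520]
2. C_y = -3707/410  [line -4067/205·x + 1743/410·y + -140021/2460 = 0 ∩ |CA|² = 337561/29520]
   → C = (-2956/615, -3707/410)

C = (-2956/615, -3707/410)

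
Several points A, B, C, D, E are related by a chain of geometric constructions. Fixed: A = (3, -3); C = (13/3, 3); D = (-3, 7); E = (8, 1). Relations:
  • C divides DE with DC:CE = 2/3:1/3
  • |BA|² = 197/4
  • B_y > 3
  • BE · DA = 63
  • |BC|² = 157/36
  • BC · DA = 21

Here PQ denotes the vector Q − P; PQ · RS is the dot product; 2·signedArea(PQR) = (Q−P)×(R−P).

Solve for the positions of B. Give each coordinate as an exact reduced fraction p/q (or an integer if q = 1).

B = (5/2, 4)

1. B_x = 5/2  [line -6·x + 10·y + -25 = 0 ∩ |BA|² = 197/4]
2. B_y = 4  [line -6·x + 10·y + -25 = 0 ∩ |BA|² = 197/4]
   → B = (5/2, 4)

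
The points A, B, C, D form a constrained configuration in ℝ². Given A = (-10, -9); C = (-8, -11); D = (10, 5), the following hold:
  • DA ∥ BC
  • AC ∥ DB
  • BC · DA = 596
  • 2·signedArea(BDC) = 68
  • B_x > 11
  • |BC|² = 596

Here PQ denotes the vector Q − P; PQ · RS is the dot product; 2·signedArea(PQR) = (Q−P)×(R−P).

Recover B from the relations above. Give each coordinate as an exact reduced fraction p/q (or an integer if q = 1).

1. B_x = 12  [DA ∥ BC ∩ AC ∥ DB]
2. B_y = 3  [DA ∥ BC ∩ AC ∥ DB]
   → B = (12, 3)

B = (12, 3)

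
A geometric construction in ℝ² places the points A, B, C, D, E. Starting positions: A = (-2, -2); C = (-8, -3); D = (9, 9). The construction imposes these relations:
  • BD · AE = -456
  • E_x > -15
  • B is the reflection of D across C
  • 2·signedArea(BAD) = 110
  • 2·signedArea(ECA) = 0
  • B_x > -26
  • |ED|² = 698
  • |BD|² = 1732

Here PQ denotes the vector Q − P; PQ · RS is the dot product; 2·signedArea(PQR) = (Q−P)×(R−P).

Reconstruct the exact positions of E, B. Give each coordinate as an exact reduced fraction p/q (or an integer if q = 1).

1. B_x = -25  [B is the reflection of D across C]
2. B_y = -15  [B is the reflection of D across C]
   → B = (-25, -15)
3. E_x = -14  [2·signedArea(ECA) = 0 ∩ BD · AE = -456]
4. E_y = -4  [2·signedArea(ECA) = 0 ∩ BD · AE = -456]
   → E = (-14, -4)

B = (-25, -15)
E = (-14, -4)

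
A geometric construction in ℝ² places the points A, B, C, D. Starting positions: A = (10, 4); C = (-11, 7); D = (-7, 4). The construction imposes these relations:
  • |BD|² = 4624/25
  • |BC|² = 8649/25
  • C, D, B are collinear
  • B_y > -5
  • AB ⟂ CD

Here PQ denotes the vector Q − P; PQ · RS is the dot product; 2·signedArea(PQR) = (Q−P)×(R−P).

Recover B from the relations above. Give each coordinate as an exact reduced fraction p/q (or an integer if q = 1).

B = (97/25, -104/25)

1. B_x = 97/25  [C, D, B are collinear ∩ AB ⟂ CD]
2. B_y = -104/25  [C, D, B are collinear ∩ AB ⟂ CD]
   → B = (97/25, -104/25)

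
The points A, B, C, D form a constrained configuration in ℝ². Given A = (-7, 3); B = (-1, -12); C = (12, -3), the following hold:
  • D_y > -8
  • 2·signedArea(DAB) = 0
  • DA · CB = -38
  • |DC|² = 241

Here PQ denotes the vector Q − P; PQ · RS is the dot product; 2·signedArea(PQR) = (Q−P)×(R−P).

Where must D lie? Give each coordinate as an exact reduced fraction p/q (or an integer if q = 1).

D = (-3, -7)

1. D_x = -3  [2·signedArea(DAB) = 0 ∩ DA · CB = -38]
2. D_y = -7  [2·signedArea(DAB) = 0 ∩ DA · CB = -38]
   → D = (-3, -7)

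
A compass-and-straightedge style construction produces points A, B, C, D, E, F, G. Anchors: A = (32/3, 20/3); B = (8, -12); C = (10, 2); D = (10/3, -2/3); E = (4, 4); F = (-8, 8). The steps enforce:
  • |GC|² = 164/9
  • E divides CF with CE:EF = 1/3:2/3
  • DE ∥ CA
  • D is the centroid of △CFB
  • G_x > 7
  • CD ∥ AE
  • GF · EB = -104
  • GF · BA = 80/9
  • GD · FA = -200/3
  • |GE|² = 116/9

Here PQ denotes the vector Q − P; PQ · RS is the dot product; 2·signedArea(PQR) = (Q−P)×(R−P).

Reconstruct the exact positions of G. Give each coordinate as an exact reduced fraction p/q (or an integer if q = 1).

G = (22/3, 16/3)

1. G_x = 22/3  [GF · BA = 80/9 ∩ GD · FA = -200/3]
2. G_y = 16/3  [GF · BA = 80/9 ∩ GD · FA = -200/3]
   → G = (22/3, 16/3)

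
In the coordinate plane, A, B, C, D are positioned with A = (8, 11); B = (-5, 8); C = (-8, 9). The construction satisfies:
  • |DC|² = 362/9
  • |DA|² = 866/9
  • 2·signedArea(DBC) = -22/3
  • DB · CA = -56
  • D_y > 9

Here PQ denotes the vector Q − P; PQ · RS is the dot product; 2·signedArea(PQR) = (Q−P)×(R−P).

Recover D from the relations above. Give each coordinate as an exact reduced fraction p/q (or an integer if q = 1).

D = (-5/3, 28/3)

1. D_x = -5/3  [2·signedArea(DBC) = -22/3 ∩ DB · CA = -56]
2. D_y = 28/3  [2·signedArea(DBC) = -22/3 ∩ DB · CA = -56]
   → D = (-5/3, 28/3)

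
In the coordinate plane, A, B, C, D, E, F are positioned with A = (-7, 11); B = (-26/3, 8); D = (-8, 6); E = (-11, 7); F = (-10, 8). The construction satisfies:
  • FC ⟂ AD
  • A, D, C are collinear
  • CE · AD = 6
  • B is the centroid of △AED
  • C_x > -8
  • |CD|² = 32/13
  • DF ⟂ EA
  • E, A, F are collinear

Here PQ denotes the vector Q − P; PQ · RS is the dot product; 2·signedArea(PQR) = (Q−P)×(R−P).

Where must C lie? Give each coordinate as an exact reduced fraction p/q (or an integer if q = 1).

1. C_x = -100/13  [A, D, C are collinear ∩ FC ⟂ AD]
2. C_y = 98/13  [A, D, C are collinear ∩ FC ⟂ AD]
   → C = (-100/13, 98/13)

C = (-100/13, 98/13)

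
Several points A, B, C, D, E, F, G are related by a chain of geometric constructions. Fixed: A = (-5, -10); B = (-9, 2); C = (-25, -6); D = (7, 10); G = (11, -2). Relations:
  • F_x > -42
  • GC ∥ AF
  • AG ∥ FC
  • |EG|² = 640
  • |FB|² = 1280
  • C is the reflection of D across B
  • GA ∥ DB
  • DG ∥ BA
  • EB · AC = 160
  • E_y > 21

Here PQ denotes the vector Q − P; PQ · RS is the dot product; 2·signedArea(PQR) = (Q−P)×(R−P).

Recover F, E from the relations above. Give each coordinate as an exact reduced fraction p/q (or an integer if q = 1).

1. F_x = -41  [AG ∥ FC ∩ GC ∥ AF]
2. F_y = -14  [AG ∥ FC ∩ GC ∥ AF]
   → F = (-41, -14)
3. E_x = 3  [line 20·x + -4·y + 28 = 0 ∩ |EG|² = 640]
4. E_y = 22  [line 20·x + -4·y + 28 = 0 ∩ |EG|² = 640]
   → E = (3, 22)

E = (3, 22)
F = (-41, -14)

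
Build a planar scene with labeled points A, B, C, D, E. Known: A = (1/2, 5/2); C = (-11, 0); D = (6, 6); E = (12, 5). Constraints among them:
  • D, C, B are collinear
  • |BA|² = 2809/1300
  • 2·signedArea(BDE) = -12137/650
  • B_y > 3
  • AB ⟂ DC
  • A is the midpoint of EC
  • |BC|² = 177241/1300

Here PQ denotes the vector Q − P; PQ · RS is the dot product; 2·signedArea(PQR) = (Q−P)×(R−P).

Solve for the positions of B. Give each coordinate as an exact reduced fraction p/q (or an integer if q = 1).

B = (7/650, 1263/325)

1. B_x = 7/650  [D, C, B are collinear ∩ AB ⟂ DC]
2. B_y = 1263/325  [D, C, B are collinear ∩ AB ⟂ DC]
   → B = (7/650, 1263/325)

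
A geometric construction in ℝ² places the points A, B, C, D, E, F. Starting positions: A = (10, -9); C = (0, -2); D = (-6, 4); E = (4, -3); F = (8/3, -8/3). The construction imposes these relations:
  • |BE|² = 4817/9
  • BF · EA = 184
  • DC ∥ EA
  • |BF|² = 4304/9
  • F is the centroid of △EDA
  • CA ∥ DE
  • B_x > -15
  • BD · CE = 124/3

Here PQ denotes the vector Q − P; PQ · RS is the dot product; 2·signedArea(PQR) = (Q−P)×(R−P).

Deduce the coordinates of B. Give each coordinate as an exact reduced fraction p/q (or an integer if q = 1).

1. B_x = -44/3  [BD · CE = 124/3 ∩ BF · EA = 184]
2. B_y = 32/3  [BD · CE = 124/3 ∩ BF · EA = 184]
   → B = (-44/3, 32/3)

B = (-44/3, 32/3)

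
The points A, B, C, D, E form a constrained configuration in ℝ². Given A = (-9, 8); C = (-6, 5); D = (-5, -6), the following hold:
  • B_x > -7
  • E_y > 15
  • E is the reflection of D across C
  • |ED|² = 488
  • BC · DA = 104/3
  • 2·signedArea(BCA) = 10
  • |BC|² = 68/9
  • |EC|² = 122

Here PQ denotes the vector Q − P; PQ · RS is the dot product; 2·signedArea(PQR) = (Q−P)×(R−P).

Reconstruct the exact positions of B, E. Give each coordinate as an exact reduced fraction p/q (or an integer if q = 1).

B = (-20/3, 7/3)
E = (-7, 16)

1. B_x = -20/3  [2·signedArea(BCA) = 10 ∩ BC · DA = 104/3]
2. B_y = 7/3  [2·signedArea(BCA) = 10 ∩ BC · DA = 104/3]
   → B = (-20/3, 7/3)
3. E_x = -7  [E is the reflection of D across C]
4. E_y = 16  [E is the reflection of D across C]
   → E = (-7, 16)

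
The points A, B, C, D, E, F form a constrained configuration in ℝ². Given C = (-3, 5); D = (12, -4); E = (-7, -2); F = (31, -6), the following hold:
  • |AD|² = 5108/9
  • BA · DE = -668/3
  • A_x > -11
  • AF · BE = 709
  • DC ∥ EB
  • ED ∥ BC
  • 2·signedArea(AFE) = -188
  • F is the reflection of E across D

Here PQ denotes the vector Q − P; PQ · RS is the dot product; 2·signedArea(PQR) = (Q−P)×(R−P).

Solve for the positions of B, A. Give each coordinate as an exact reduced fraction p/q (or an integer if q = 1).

A = (-32/3, 10/3)
B = (-22, 7)

1. B_x = -22  [ED ∥ BC ∩ DC ∥ EB]
2. B_y = 7  [ED ∥ BC ∩ DC ∥ EB]
   → B = (-22, 7)
3. A_x = -32/3  [2·signedArea(AFE) = -188 ∩ BA · DE = -668/3]
4. A_y = 10/3  [2·signedArea(AFE) = -188 ∩ BA · DE = -668/3]
   → A = (-32/3, 10/3)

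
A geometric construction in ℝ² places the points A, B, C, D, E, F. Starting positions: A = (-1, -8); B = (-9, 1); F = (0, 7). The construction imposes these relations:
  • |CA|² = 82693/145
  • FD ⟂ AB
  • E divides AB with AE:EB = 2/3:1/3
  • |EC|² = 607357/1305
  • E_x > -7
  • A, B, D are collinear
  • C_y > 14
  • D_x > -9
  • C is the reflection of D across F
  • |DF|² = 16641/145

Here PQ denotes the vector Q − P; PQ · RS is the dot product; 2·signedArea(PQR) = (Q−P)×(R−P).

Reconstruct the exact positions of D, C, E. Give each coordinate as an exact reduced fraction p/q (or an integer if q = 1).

C = (1161/145, 2047/145)
D = (-1161/145, -17/145)
E = (-19/3, -2)

1. D_x = -1161/145  [A, B, D are collinear ∩ FD ⟂ AB]
2. D_y = -17/145  [A, B, D are collinear ∩ FD ⟂ AB]
   → D = (-1161/145, -17/145)
3. C_x = 1161/145  [C is the reflection of D across F]
4. C_y = 2047/145  [C is the reflection of D across F]
   → C = (1161/145, 2047/145)
5. E_x = -19/3  [E divides AB with AE:EB = 2/3:1/3]
6. E_y = -2  [E divides AB with AE:EB = 2/3:1/3]
   → E = (-19/3, -2)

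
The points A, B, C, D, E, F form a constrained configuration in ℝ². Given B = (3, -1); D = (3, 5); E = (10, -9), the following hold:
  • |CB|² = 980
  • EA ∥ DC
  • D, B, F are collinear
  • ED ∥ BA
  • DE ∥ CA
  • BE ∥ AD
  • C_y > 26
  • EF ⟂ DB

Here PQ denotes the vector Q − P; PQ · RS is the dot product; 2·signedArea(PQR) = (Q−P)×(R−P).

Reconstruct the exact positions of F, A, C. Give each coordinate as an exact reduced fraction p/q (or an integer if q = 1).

1. F_x = 3  [D, B, F are collinear ∩ EF ⟂ DB]
2. F_y = -9  [D, B, F are collinear ∩ EF ⟂ DB]
   → F = (3, -9)
3. A_x = -4  [BE ∥ AD ∩ ED ∥ BA]
4. A_y = 13  [BE ∥ AD ∩ ED ∥ BA]
   → A = (-4, 13)
5. C_x = -11  [DE ∥ CA ∩ EA ∥ DC]
6. C_y = 27  [DE ∥ CA ∩ EA ∥ DC]
   → C = (-11, 27)

A = (-4, 13)
C = (-11, 27)
F = (3, -9)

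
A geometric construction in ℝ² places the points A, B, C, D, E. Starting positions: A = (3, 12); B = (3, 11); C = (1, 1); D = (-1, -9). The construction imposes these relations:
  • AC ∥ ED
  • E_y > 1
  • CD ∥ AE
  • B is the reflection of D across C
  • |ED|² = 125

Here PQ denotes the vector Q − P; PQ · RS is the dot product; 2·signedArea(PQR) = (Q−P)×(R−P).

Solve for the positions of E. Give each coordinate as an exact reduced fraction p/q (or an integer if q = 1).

E = (1, 2)

1. E_x = 1  [AC ∥ ED ∩ CD ∥ AE]
2. E_y = 2  [AC ∥ ED ∩ CD ∥ AE]
   → E = (1, 2)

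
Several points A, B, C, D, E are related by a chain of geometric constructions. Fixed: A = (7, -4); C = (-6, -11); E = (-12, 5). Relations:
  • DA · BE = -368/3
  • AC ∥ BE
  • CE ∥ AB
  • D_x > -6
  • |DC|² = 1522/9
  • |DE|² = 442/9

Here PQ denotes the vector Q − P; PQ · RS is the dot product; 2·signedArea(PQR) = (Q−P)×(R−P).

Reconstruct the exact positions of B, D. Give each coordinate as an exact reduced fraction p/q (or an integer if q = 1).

1. B_x = 1  [AC ∥ BE ∩ CE ∥ AB]
2. B_y = 12  [AC ∥ BE ∩ CE ∥ AB]
   → B = (1, 12)
3. D_x = -17/3  [line 13·x + 7·y + 179/3 = 0 ∩ |DE|² = 442/9]
4. D_y = 2  [line 13·x + 7·y + 179/3 = 0 ∩ |DE|² = 442/9]
   → D = (-17/3, 2)

B = (1, 12)
D = (-17/3, 2)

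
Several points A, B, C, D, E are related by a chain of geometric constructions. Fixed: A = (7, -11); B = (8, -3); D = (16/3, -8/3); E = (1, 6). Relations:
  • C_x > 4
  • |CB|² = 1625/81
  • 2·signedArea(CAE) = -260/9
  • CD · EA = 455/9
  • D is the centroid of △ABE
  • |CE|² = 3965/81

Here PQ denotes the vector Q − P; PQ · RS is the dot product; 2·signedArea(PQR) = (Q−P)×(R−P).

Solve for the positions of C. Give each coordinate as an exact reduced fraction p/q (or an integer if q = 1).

1. C_x = 43/9  [2·signedArea(CAE) = -260/9 ∩ CD · EA = 455/9]
2. C_y = 1/9  [2·signedArea(CAE) = -260/9 ∩ CD · EA = 455/9]
   → C = (43/9, 1/9)

C = (43/9, 1/9)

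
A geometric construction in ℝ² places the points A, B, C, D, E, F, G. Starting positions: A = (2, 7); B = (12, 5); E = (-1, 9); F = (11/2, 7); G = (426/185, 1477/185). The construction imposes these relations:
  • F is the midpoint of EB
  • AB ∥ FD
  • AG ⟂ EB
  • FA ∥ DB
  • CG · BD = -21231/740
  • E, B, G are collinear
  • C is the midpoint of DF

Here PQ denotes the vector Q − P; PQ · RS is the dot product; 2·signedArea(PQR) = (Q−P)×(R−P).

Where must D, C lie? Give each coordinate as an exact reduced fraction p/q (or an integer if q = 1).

1. D_x = 31/2  [FA ∥ DB ∩ AB ∥ FD]
2. D_y = 5  [FA ∥ DB ∩ AB ∥ FD]
   → D = (31/2, 5)
3. C_x = 21/2  [C is the midpoint of DF]
4. C_y = 6  [C is the midpoint of DF]
   → C = (21/2, 6)

C = (21/2, 6)
D = (31/2, 5)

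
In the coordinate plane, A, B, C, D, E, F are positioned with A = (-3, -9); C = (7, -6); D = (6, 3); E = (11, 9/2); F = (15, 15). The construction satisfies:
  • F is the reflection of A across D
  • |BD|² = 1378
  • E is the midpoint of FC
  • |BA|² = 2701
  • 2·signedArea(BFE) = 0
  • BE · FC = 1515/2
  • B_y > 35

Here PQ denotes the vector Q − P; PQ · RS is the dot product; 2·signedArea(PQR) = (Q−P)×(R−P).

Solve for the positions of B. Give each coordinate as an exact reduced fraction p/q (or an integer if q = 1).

B = (23, 36)

1. B_x = 23  [2·signedArea(BFE) = 0 ∩ BE · FC = 1515/2]
2. B_y = 36  [2·signedArea(BFE) = 0 ∩ BE · FC = 1515/2]
   → B = (23, 36)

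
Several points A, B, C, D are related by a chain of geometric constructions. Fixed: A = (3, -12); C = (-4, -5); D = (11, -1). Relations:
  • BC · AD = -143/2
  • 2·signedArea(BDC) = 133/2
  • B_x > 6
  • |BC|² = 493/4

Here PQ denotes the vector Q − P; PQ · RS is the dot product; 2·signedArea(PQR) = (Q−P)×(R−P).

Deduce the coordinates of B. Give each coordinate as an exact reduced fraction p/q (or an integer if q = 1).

1. B_x = 7  [BC · AD = -143/2 ∩ 2·signedArea(BDC) = 133/2]
2. B_y = -13/2  [BC · AD = -143/2 ∩ 2·signedArea(BDC) = 133/2]
   → B = (7, -13/2)

B = (7, -13/2)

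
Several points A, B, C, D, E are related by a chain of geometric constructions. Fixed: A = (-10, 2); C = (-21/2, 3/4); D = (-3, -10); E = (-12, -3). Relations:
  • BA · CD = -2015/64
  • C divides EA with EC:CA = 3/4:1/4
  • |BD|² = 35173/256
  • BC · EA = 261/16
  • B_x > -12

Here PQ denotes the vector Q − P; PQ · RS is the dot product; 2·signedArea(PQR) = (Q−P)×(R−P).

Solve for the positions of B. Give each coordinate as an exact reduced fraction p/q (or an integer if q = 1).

B = (-93/8, -33/16)

1. B_x = -93/8  [BA · CD = -2015/64 ∩ BC · EA = 261/16]
2. B_y = -33/16  [BA · CD = -2015/64 ∩ BC · EA = 261/16]
   → B = (-93/8, -33/16)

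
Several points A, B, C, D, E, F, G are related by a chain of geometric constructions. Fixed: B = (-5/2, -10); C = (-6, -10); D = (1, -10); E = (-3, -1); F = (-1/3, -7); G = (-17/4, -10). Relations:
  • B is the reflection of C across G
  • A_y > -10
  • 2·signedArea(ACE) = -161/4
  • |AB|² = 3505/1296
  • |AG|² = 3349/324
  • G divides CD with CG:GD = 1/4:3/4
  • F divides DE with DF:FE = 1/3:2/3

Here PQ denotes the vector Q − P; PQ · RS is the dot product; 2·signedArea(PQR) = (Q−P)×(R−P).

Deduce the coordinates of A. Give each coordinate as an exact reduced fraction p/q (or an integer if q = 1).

1. A_x = -43/36  [line -9·x + 3·y + 65/4 = 0 ∩ |AG|² = 3349/324]
2. A_y = -9  [line -9·x + 3·y + 65/4 = 0 ∩ |AG|² = 3349/324]
   → A = (-43/36, -9)

A = (-43/36, -9)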